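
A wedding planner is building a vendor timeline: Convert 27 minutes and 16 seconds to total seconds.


Minutes: 27
Extra seconds: 16
Seconds per minute: 60
Minutes to seconds: 27 x 60 = 1620
Total: 1620 + 16 = 1636

1636


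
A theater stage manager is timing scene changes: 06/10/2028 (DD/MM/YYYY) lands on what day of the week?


Date: 2028-10-06
January 1, 2028 is a Saturday
Day of year: 280
Offset from Jan 1: 279 days
279 mod 7 = 6
Result: Friday

Friday


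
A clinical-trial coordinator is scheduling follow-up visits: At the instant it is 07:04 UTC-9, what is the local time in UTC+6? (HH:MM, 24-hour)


Local time: 07:04 at UTC-9 (offset -9h)
Target zone: UTC+6 (offset 6h)
Difference: 6 - (-9) = 15 hours
Calculation: 7 + (15) = 22
Result: 22:04

22:04


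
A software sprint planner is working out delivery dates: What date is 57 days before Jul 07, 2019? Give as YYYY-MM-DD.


Start: 2019-07-07
Subtracting 57 days
Days already passed in July: 7
After going back through July: 50 more days to subtract
June 2019: 30 days, 20 remaining
May 2019 has 31 days, need 20
Result: 2019-05-11

2019-05-11


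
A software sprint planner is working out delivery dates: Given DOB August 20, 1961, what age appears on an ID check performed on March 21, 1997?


Birth: 1961-08-20
Reference: 1997-03-21
Year difference: 1997 - 1961 = 36
Has birthday (08-20) occurred by 03-21? No
Birthday not yet reached this year -> subtract 1
Age in full years: 35

35


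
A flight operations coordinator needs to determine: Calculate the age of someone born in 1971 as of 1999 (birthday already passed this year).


Birth year: 1971
Current year: 1999
Age = current year - birth year
Age = 1999 - 1971 = 28

28


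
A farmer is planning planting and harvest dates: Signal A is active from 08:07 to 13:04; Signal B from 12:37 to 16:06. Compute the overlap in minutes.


Interval A: [487, 784] minutes from midnight
Interval B: [757, 966] minutes from midnight
Overlap start = max(487, 757) = 757
Overlap end = min(784, 966) = 784
Overlap = 784 - 757 = 27 minutes

27


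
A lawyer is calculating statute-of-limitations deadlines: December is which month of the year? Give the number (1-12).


Calendar month order:
11. November
12. December <--
December is month number 12

12


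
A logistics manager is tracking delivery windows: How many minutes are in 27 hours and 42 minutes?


Hours: 27
Extra minutes: 42
Minutes per hour: 60
Hours to minutes: 27 x 60 = 1620
Total: 1620 + 42 = 1662

1662


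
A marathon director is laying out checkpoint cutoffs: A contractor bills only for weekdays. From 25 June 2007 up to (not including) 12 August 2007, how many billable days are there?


Start: 2007-06-25 (Monday)
End (exclusive): 2007-08-12 (Sunday)
Total calendar days: 48
Full weeks: 48 // 7 = 6 -> 30 weekdays
Remaining 6 days starting on Monday:
  Mon(w), Tue(w), Wed(w), Thu(w), Fri(w), Sat(-) -> 5 weekdays
Total business days: 30 + 5 = 35

35


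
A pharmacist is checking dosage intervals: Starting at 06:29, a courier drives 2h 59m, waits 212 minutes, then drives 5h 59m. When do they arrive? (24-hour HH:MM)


Depart: 06:29
Leg 1: +179 min -> 09:28
Layover: +212 min -> 13:00
Leg 2: +359 min -> 18:59
Total travel: 750 minutes = 12h 30m
Arrival: 18:59

18:59


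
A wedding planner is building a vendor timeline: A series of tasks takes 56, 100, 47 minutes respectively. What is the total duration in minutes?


Durations: 56, 100, 47
Running sum: 56
+ 100 = 156
+ 47 = 203
Total duration: 203 minutes
That is 3 hours and 23 minutes

203


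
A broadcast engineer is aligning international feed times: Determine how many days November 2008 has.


Month: November
Year: 2008
November is a 30-day month
Total: 30 days

30


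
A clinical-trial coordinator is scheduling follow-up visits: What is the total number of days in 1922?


Year: 1922
Check leap year rules:
Divisible by 4? No
1922 is not a leap year
Days: 365

365


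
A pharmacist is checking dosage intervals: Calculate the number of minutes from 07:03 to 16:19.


Start time: 07:03 = 423 minutes from midnight
End time: 16:19 = 979 minutes from midnight
Difference: 979 - 423 = 556 minutes
That is 9 hours and 16 minutes

556


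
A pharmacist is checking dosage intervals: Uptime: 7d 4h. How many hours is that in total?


Days: 7
Extra hours: 4
Hours per day: 24
Days to hours: 7 x 24 = 168
Total: 168 + 4 = 172

172


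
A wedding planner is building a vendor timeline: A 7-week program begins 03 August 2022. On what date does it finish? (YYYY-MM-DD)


Start: 2022-08-03
Weeks to add: 7
Convert to days: 7 x 7 = 49 days
Add 49 days to 2022-08-03
Result: 2022-09-21

2022-09-21


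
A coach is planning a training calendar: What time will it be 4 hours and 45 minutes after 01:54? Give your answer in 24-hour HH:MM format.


Start time: 01:54
Adding: 4 hours 45 minutes
Minutes: 54 + 45 = 99
Minute overflow: 99 >= 60, so carry 1 hour, minutes = 39
Hours: 1 + 4 + 1 = 6
Result: 06:39

06:39


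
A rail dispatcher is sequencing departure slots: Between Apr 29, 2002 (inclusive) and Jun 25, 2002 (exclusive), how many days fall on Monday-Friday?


Start: 2002-04-29 (Monday)
End (exclusive): 2002-06-25 (Tuesday)
Total calendar days: 57
Full weeks: 57 // 7 = 8 -> 40 weekdays
Remaining 1 days starting on Monday:
  Mon(w) -> 1 weekdays
Total business days: 40 + 1 = 41

41


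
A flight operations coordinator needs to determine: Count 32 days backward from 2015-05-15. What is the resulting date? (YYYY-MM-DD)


Start: 2015-05-15
Subtracting 32 days
Days already passed in May: 15
After going back through May: 17 more days to subtract
April 2015 has 30 days, need 17
Result: 2015-04-13

2015-04-13


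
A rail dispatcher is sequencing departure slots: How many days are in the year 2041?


Year: 2041
Check leap year rules:
Divisible by 4? No
2041 is not a leap year
Days: 365

365


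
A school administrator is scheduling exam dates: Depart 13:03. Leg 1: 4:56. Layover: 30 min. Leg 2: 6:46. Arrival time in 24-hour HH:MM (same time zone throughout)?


Depart: 13:03
Leg 1: +296 min -> 17:59
Layover: +30 min -> 18:29
Leg 2: +406 min -> 01:15
Total travel: 732 minutes = 12h 12m
Arrival: 01:15

01:15


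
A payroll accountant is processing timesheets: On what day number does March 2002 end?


Month: March
Year: 2002
March is a 31-day month
Total: 31 days

31


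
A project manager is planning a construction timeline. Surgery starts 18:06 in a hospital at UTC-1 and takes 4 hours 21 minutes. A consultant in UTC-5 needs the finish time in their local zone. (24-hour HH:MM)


Start: 18:06 in UTC-1
Step 1 - add duration:
  minutes: 6 + 21 = 27
  hours: 18 + 4 + 0 = 22
  end in UTC-1: 22:27
Step 2 - convert UTC-1 -> UTC-5:
  offset difference: -5 - (-1) = -4 hours
  22 + (-4) = 18 -> mod 24 = 18
Result: 18:27 in UTC-5

18:27


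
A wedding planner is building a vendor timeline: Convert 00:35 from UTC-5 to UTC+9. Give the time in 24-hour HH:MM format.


Local time: 00:35 at UTC-5 (offset -5h)
Target zone: UTC+9 (offset 9h)
Difference: 9 - (-5) = 14 hours
Calculation: 0 + (14) = 14
Result: 14:35

14:35


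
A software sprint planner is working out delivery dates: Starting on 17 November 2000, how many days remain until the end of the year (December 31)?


Start: November 17, 2000
End: December 31, 2000
Days left in November: 13
December: 31
Sum of remaining months: 31
Total: 13 + 31 = 44

44


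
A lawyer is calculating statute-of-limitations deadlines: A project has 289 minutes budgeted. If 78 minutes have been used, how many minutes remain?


Total budget: 289 minutes
Time used: 78 minutes
Remaining: 289 - 78 = 211 minutes
Percent used: 27.0%
Percent remaining: 73.0%

211


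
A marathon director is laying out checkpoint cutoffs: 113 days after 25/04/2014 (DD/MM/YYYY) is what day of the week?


Start: 2014-04-25 (Friday)
Step 1 - find target date: add 113 days
  2014-04-25 + 113 days = 2014-08-16
Step 2 - day of week:
  113 mod 7 = 1
  Friday + 1 days -> Saturday
Result: Saturday (2014-08-16)

Saturday


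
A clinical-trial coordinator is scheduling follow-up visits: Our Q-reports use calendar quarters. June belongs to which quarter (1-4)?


Month: June (month 6)
Q1: January-March (months 1-3)
Q2: April-June (months 4-6)
Q3: July-September (months 7-9)
Q4: October-December (months 10-12)
Month 6 falls in Q2

2


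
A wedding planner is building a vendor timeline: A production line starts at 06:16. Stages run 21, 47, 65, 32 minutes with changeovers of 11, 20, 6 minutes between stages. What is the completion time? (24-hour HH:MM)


Start: 06:16 = 376 min from midnight
  after task 1 (21 min): 06:37
  after break (11 min): 06:48
  after task 2 (47 min): 07:35
  after break (20 min): 07:55
  after task 3 (65 min): 09:00
  after break (6 min): 09:06
  after task 4 (32 min): 09:38
Total elapsed: 202 minutes
End time: 09:38

09:38


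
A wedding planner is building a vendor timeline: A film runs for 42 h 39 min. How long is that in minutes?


Hours: 42
Minutes: 39
Convert hours to minutes: 42 x 60 = 2520
Add remaining minutes: 2520 + 39 = 2559

2559


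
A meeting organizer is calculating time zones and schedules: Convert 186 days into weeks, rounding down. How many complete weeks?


Total days: 186
Days per week: 7
Division: 186 / 7 = 26 remainder 4
Complete weeks: 26
Remaining days: 4

26


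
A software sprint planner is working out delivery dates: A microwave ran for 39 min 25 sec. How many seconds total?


Minutes: 39
Extra seconds: 25
Seconds per minute: 60
Minutes to seconds: 39 x 60 = 2340
Total: 2340 + 25 = 2365

2365


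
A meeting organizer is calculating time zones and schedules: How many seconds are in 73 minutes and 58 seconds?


Minutes: 73
Seconds: 58
Convert minutes to seconds: 73 x 60 = 4380
Add remaining seconds: 4380 + 58 = 4438

4438


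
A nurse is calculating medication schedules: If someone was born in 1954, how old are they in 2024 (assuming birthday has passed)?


Birth year: 1954
Current year: 2024
Age = current year - birth year
Age = 2024 - 1954 = 70

70


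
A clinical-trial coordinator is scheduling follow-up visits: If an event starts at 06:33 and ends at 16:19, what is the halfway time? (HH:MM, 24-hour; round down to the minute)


Start time: 06:33 = 393 minutes from midnight
End time: 16:19 = 979 minutes from midnight
Sum: 393 + 979 = 1372
Midpoint: 1372 / 2 = 686 minutes
Convert: 686 / 60 = 11 hours, 26 minutes
Result: 11:26

11:26


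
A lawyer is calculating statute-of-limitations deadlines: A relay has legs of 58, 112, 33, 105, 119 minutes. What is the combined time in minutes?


Durations: 58, 112, 33, 105, 119
Running sum: 58
+ 112 = 170
+ 33 = 203
+ 105 = 308
+ 119 = 427
Total duration: 427 minutes
That is 7 hours and 7 minutes

427


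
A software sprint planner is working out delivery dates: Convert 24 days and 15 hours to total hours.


Days: 24
Extra hours: 15
Hours per day: 24
Days to hours: 24 x 24 = 576
Total: 576 + 15 = 591

591


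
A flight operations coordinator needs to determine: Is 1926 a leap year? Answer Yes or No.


Year: 1926
Divisible by 4? 1926 / 4 = 481.5 -> No
Not divisible by 4, so NOT a leap year

No


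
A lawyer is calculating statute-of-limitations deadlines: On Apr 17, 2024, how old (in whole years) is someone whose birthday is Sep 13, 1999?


Birth: 1999-09-13
Reference: 2024-04-17
Year difference: 2024 - 1999 = 25
Has birthday (09-13) occurred by 04-17? No
Birthday not yet reached this year -> subtract 1
Age in full years: 24

24


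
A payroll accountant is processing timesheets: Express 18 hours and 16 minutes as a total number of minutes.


Hours: 18
Extra minutes: 16
Minutes per hour: 60
Hours to minutes: 18 x 60 = 1080
Total: 1080 + 16 = 1096

1096


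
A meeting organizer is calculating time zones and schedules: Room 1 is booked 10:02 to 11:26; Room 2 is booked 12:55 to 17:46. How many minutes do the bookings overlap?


Interval A: [602, 686] minutes from midnight
Interval B: [775, 1066] minutes from midnight
Overlap start = max(602, 775) = 775
Overlap end = min(686, 1066) = 686
End <= start, so the intervals do not overlap: 0 minutes

0


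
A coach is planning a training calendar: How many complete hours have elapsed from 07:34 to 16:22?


Start: 07:34
End: 16:22
Hour difference: 16 - 7 = 9 hours
Minute difference: 22 - 34 = -12 minutes
Total minutes: 528
Complete hours: 528 / 60 = 8 (remainder 48)

8


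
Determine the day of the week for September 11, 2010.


Date: 2010-09-11
January 1, 2010 is a Friday
Day of year: 254
Offset from Jan 1: 253 days
253 mod 7 = 1
Result: Saturday

Saturday


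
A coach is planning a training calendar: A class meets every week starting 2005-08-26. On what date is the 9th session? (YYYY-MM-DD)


First occurrence: 2005-08-26 (occurrence 1)
Each occurrence is 7 days after the previous.
Occurrence 9 is 8 weeks after the first.
8 weeks = 56 days
2005-08-26 + 56 days = 2005-10-21

2005-10-21


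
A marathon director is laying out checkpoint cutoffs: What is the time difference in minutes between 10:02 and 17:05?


Start time: 10:02 = 602 minutes from midnight
End time: 17:05 = 1025 minutes from midnight
Difference: 1025 - 602 = 423 minutes
That is 7 hours and 3 minutes

423


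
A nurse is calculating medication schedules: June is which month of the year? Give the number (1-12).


Calendar month order:
5. May
6. June <--
7. July
June is month number 6

6


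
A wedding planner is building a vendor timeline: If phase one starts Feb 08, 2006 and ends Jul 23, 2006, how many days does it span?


Start date: 2006-02-08
End date: 2006-07-23
Feb 2006: +21 days
Mar 2006: +31 days
Apr 2006: +30 days
... (3 more months)
Total: 165 days

165


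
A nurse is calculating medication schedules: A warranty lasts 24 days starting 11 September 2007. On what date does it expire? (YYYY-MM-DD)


Start: 2007-09-11
Adding 24 days
Days remaining in September: 19
After September: 5 days still to add
October 2007 has 31 days, need 5
Result: 2007-10-05

2007-10-05


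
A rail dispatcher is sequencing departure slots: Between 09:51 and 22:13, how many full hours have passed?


Start: 09:51
End: 22:13
Hour difference: 22 - 9 = 13 hours
Minute difference: 13 - 51 = -38 minutes
Total minutes: 742
Complete hours: 742 / 60 = 12 (remainder 22)

12


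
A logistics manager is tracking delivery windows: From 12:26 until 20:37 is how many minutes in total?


Start time: 12:26 = 746 minutes from midnight
End time: 20:37 = 1237 minutes from midnight
Difference: 1237 - 746 = 491 minutes
That is 8 hours and 11 minutes

491


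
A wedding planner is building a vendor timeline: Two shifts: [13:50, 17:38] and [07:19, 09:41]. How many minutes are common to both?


Interval A: [830, 1058] minutes from midnight
Interval B: [439, 581] minutes from midnight
Overlap start = max(830, 439) = 830
Overlap end = min(1058, 581) = 581
End <= start, so the intervals do not overlap: 0 minutes

0


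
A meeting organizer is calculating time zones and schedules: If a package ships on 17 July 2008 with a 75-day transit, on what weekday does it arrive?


Start: 2008-07-17 (Thursday)
Step 1 - find target date: add 75 days
  2008-07-17 + 75 days = 2008-09-30
Step 2 - day of week:
  75 mod 7 = 5
  Thursday + 5 days -> Tuesday
Result: Tuesday (2008-09-30)

Tuesday


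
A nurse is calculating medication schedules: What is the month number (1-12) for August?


Calendar month order:
7. July
8. August <--
9. September
August is month number 8

8


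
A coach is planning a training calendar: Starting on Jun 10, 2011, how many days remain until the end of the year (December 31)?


Start: June 10, 2011
End: December 31, 2011
Days left in June: 20
July: 31
August: 31
September: 30
October: 31
... plus remaining months
Sum of remaining months: 184
Total: 20 + 184 = 204

204


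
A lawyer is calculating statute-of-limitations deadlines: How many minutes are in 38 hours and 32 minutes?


Hours: 38
Extra minutes: 32
Minutes per hour: 60
Hours to minutes: 38 x 60 = 2280
Total: 2280 + 32 = 2312

2312


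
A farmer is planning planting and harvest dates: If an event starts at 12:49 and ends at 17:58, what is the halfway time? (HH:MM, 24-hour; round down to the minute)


Start time: 12:49 = 769 minutes from midnight
End time: 17:58 = 1078 minutes from midnight
Sum: 769 + 1078 = 1847
Midpoint: 1847 / 2 = 923 minutes
Convert: 923 / 60 = 15 hours, 23 minutes
Result: 15:23

15:23


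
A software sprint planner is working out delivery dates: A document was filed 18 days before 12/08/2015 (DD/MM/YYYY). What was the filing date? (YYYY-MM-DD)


Start: 2015-08-12
Subtracting 18 days
Days already passed in August: 12
After going back through August: 6 more days to subtract
July 2015 has 31 days, need 6
Result: 2015-07-25

2015-07-25


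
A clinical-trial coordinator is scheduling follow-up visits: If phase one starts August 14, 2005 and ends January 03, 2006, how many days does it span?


Start date: 2005-08-14
End date: 2006-01-03
Aug 2005: +18 days
Sep 2005: +30 days
Oct 2005: +31 days
... (3 more months)
Total: 142 days

142


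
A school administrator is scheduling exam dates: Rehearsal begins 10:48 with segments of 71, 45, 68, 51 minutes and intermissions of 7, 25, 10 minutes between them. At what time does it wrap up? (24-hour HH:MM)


Start: 10:48 = 648 min from midnight
  after task 1 (71 min): 11:59
  after break (7 min): 12:06
  after task 2 (45 min): 12:51
  after break (25 min): 13:16
  after task 3 (68 min): 14:24
  after break (10 min): 14:34
  after task 4 (51 min): 15:25
Total elapsed: 277 minutes
End time: 15:25

15:25


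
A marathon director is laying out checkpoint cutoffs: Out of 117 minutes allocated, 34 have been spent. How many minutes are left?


Total budget: 117 minutes
Time used: 34 minutes
Remaining: 117 - 34 = 83 minutes
Percent used: 29.1%
Percent remaining: 70.9%

83


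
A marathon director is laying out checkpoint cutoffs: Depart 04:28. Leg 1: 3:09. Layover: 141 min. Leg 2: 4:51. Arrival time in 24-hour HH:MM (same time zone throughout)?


Depart: 04:28
Leg 1: +189 min -> 07:37
Layover: +141 min -> 09:58
Leg 2: +291 min -> 14:49
Total travel: 621 minutes = 10h 21m
Arrival: 14:49

14:49


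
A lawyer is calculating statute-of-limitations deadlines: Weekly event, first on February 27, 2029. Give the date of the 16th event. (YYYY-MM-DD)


First occurrence: 2029-02-27 (occurrence 1)
Each occurrence is 7 days after the previous.
Occurrence 16 is 15 weeks after the first.
15 weeks = 105 days
2029-02-27 + 105 days = 2029-06-12

2029-06-12


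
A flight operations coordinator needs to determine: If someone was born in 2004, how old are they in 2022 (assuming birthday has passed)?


Birth year: 2004
Current year: 2022
Age = current year - birth year
Age = 2022 - 2004 = 18

18


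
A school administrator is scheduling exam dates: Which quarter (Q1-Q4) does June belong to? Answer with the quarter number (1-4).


Month: June (month 6)
Q1: January-March (months 1-3)
Q2: April-June (months 4-6)
Q3: July-September (months 7-9)
Q4: October-December (months 10-12)
Month 6 falls in Q2

2


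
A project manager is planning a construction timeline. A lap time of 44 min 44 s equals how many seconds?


Minutes: 44
Seconds: 44
Convert minutes to seconds: 44 x 60 = 2640
Add remaining seconds: 2640 + 44 = 2684

2684


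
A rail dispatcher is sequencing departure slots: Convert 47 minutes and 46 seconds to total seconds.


Minutes: 47
Extra seconds: 46
Seconds per minute: 60
Minutes to seconds: 47 x 60 = 2820
Total: 2820 + 46 = 2866

2866


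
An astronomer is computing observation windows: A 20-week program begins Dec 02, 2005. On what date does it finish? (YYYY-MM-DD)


Start: 2005-12-02
Weeks to add: 20
Convert to days: 20 x 7 = 140 days
Add 140 days to 2005-12-02
Result: 2006-04-21

2006-04-21


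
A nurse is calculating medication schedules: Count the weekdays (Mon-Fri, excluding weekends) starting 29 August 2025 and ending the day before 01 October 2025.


Start: 2025-08-29 (Friday)
End (exclusive): 2025-10-01 (Wednesday)
Total calendar days: 33
Full weeks: 33 // 7 = 4 -> 20 weekdays
Remaining 5 days starting on Friday:
  Fri(w), Sat(-), Sun(-), Mon(w), Tue(w) -> 3 weekdays
Total business days: 20 + 3 = 23

23


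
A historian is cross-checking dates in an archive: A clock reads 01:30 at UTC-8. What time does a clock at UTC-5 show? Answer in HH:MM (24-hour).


Local time: 01:30 at UTC-8 (offset -8h)
Target zone: UTC-5 (offset -5h)
Difference: -5 - (-8) = 3 hours
Calculation: 1 + (3) = 4
Result: 04:30

04:30


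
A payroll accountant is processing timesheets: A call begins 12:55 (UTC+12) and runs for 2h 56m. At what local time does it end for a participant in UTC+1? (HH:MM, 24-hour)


Start: 12:55 in UTC+12
Step 1 - add duration:
  minutes: 55 + 56 = 111 (carry 1h)
  hours: 12 + 2 + 1 = 15
  end in UTC+12: 15:51
Step 2 - convert UTC+12 -> UTC+1:
  offset difference: 1 - (12) = -11 hours
  15 + (-11) = 4 -> mod 24 = 4
Result: 04:51 in UTC+1

04:51


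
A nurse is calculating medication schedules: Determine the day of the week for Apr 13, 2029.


Date: 2029-04-13
January 1, 2029 is a Monday
Day of year: 103
Offset from Jan 1: 102 days
102 mod 7 = 4
Result: Friday

Friday


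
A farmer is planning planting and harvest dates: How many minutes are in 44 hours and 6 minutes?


Hours: 44
Minutes: 6
Convert hours to minutes: 44 x 60 = 2640
Add remaining minutes: 2640 + 6 = 2646

2646


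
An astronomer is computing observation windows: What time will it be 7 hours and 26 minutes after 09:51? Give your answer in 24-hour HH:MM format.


Start time: 09:51
Adding: 7 hours 26 minutes
Minutes: 51 + 26 = 77
Minute overflow: 77 >= 60, so carry 1 hour, minutes = 17
Hours: 9 + 7 + 1 = 17
Result: 17:17

17:17


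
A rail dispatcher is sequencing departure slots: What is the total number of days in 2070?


Year: 2070
Check leap year rules:
Divisible by 4? No
2070 is not a leap year
Days: 365

365


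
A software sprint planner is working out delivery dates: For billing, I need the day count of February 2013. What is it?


Month: February
Year: 2013
2013 is not a leap year
February has 28 days
Total: 28 days

28


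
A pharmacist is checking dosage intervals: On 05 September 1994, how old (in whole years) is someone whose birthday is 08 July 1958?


Birth: 1958-07-08
Reference: 1994-09-05
Year difference: 1994 - 1958 = 36
Has birthday (07-08) occurred by 09-05? Yes
Age in full years: 36

36


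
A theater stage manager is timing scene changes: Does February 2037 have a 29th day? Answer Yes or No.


Year: 2037
Divisible by 4? 2037 / 4 = 509.25 -> No
Not divisible by 4, so NOT a leap year

No


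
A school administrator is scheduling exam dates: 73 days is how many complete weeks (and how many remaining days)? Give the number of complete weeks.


Total days: 73
Days per week: 7
Division: 73 / 7 = 10 remainder 3
Complete weeks: 10
Remaining days: 3

10


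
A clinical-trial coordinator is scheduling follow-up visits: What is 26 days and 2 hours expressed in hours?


Days: 26
Extra hours: 2
Hours per day: 24
Days to hours: 26 x 24 = 624
Total: 624 + 2 = 626

626


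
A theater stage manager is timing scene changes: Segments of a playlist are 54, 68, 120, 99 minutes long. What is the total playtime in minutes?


Durations: 54, 68, 120, 99
Running sum: 54
+ 68 = 122
+ 120 = 242
+ 99 = 341
Total duration: 341 minutes
That is 5 hours and 41 minutes

341


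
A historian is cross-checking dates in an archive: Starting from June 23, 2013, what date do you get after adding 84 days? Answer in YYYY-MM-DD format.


Start: 2013-06-23
Adding 84 days
Days remaining in June: 7
After June: 77 days still to add
July 2013: 31 days, 46 remaining
August 2013: 31 days, 15 remaining
September 2013 has 30 days, need 15
Result: 2013-09-15

2013-09-15


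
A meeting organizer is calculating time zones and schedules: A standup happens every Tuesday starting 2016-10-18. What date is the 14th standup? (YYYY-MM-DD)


First occurrence: 2016-10-18 (occurrence 1)
Each occurrence is 7 days after the previous.
Occurrence 14 is 13 weeks after the first.
13 weeks = 91 days
2016-10-18 + 91 days = 2017-01-17

2017-01-17


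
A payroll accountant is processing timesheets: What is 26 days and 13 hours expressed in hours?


Days: 26
Extra hours: 13
Hours per day: 24
Days to hours: 26 x 24 = 624
Total: 624 + 13 = 637

637


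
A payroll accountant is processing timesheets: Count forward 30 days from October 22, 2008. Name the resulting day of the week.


Start: 2008-10-22 (Wednesday)
Step 1 - find target date: add 30 days
  2008-10-22 + 30 days = 2008-11-21
Step 2 - day of week:
  30 mod 7 = 2
  Wednesday + 2 days -> Friday
Result: Friday (2008-11-21)

Friday


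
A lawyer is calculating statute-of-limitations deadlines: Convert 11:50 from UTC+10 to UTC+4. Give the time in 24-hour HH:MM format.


Local time: 11:50 at UTC+10 (offset 10h)
Target zone: UTC+4 (offset 4h)
Difference: 4 - (10) = -6 hours
Calculation: 11 + (-6) = 5
Result: 05:50

05:50


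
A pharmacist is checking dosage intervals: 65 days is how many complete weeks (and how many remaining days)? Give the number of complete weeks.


Total days: 65
Days per week: 7
Division: 65 / 7 = 9 remainder 2
Complete weeks: 9
Remaining days: 2

9


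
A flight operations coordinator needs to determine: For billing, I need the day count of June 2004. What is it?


Month: June
Year: 2004
June is a 30-day month
Total: 30 days

30


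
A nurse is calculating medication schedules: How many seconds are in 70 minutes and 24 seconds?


Minutes: 70
Extra seconds: 24
Seconds per minute: 60
Minutes to seconds: 70 x 60 = 4200
Total: 4200 + 24 = 4224

4224


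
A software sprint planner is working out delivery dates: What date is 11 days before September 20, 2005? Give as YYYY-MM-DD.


Start: 2005-09-20
Subtracting 11 days
Days already passed in September: 20
Result: 2005-09-09

2005-09-09


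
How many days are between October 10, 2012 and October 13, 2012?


Start date: 2012-10-10
End date: 2012-10-13
Oct 2012: +3 days
Total: 3 days

3


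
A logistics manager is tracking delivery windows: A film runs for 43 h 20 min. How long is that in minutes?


Hours: 43
Minutes: 20
Convert hours to minutes: 43 x 60 = 2580
Add remaining minutes: 2580 + 20 = 2600

2600


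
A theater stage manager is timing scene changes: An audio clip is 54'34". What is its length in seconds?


Minutes: 54
Seconds: 34
Convert minutes to seconds: 54 x 60 = 3240
Add remaining seconds: 3240 + 34 = 3274

3274


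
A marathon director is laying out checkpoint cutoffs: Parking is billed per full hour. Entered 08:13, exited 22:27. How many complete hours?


Start: 08:13
End: 22:27
Hour difference: 22 - 8 = 14 hours
Minute difference: 27 - 13 = 14 minutes
Total minutes: 854
Complete hours: 854 / 60 = 14 (remainder 14)

14


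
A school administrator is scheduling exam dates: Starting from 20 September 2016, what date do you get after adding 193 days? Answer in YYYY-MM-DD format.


Start: 2016-09-20
Adding 193 days
Days remaining in September: 10
After September: 183 days still to add
October 2016: 31 days, 152 remaining
November 2016: 30 days, 122 remaining
December 2016: 31 days, 91 remaining
January 2017: 31 days, 60 remaining
Result: 2017-04-01

2017-04-01


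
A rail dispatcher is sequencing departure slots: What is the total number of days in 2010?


Year: 2010
Check leap year rules:
Divisible by 4? No
2010 is not a leap year
Days: 365

365


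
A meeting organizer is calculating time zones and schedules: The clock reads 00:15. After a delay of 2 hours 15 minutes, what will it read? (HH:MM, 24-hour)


Start time: 00:15
Adding: 2 hours 15 minutes
Minutes: 15 + 15 = 30
Hours: 0 + 2 + 0 = 2
Result: 02:30

02:30


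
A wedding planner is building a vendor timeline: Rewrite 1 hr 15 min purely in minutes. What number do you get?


Hours: 1
Extra minutes: 15
Minutes per hour: 60
Hours to minutes: 1 x 60 = 60
Total: 60 + 15 = 75

75


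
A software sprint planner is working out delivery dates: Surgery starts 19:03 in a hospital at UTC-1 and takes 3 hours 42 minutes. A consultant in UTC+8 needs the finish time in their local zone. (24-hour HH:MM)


Start: 19:03 in UTC-1
Step 1 - add duration:
  minutes: 3 + 42 = 45
  hours: 19 + 3 + 0 = 22
  end in UTC-1: 22:45
Step 2 - convert UTC-1 -> UTC+8:
  offset difference: 8 - (-1) = 9 hours
  22 + (9) = 31 -> mod 24 = 7
Result: 07:45 in UTC+8

07:45


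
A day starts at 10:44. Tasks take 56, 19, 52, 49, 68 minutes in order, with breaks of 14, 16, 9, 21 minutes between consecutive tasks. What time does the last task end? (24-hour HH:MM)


Start: 10:44 = 644 min from midnight
  after task 1 (56 min): 11:40
  after break (14 min): 11:54
  after task 2 (19 min): 12:13
  after break (16 min): 12:29
  after task 3 (52 min): 13:21
  after break (9 min): 13:30
  after task 4 (49 min): 14:19
  after break (21 min): 14:40
  after task 5 (68 min): 15:48
Total elapsed: 304 minutes
End time: 15:48

15:48


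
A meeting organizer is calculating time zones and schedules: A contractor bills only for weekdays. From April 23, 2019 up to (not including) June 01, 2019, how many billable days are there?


Start: 2019-04-23 (Tuesday)
End (exclusive): 2019-06-01 (Saturday)
Total calendar days: 39
Full weeks: 39 // 7 = 5 -> 25 weekdays
Remaining 4 days starting on Tuesday:
  Tue(w), Wed(w), Thu(w), Fri(w) -> 4 weekdays
Total business days: 25 + 4 = 29

29


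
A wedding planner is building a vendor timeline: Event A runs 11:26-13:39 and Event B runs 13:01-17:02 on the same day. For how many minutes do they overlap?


Interval A: [686, 819] minutes from midnight
Interval B: [781, 1022] minutes from midnight
Overlap start = max(686, 781) = 781
Overlap end = min(819, 1022) = 819
Overlap = 819 - 781 = 38 minutes

38


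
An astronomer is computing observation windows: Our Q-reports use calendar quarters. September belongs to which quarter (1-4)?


Month: September (month 9)
Q1: January-March (months 1-3)
Q2: April-June (months 4-6)
Q3: July-September (months 7-9)
Q4: October-December (months 10-12)
Month 9 falls in Q3

3


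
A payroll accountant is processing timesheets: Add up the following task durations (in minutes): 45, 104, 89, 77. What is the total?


Durations: 45, 104, 89, 77
Running sum: 45
+ 104 = 149
+ 89 = 238
+ 77 = 315
Total duration: 315 minutes
That is 5 hours and 15 minutes

315


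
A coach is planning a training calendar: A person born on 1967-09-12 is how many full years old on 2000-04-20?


Birth: 1967-09-12
Reference: 2000-04-20
Year difference: 2000 - 1967 = 33
Has birthday (09-12) occurred by 04-20? No
Birthday not yet reached this year -> subtract 1
Age in full years: 32

32


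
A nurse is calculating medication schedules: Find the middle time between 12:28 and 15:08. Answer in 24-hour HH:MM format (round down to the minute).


Start time: 12:28 = 748 minutes from midnight
End time: 15:08 = 908 minutes from midnight
Sum: 748 + 908 = 1656
Midpoint: 1656 / 2 = 828 minutes
Convert: 828 / 60 = 13 hours, 48 minutes
Result: 13:48

13:48


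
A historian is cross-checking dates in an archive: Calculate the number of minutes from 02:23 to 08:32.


Start time: 02:23 = 143 minutes from midnight
End time: 08:32 = 512 minutes from midnight
Difference: 512 - 143 = 369 minutes
That is 6 hours and 9 minutes

369


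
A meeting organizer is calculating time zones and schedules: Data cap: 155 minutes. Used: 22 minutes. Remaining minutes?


Total budget: 155 minutes
Time used: 22 minutes
Remaining: 155 - 22 = 133 minutes
Percent used: 14.2%
Percent remaining: 85.8%

133


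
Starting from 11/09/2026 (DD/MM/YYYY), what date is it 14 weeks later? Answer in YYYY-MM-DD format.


Start: 2026-09-11
Weeks to add: 14
Convert to days: 14 x 7 = 98 days
Add 98 days to 2026-09-11
Result: 2026-12-18

2026-12-18


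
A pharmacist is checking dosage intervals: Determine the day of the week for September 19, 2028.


Date: 2028-09-19
January 1, 2028 is a Saturday
Day of year: 263
Offset from Jan 1: 262 days
262 mod 7 = 3
Result: Tuesday

Tuesday


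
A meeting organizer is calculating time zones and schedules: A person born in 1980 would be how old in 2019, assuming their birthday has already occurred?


Birth year: 1980
Current year: 2019
Age = current year - birth year
Age = 2019 - 1980 = 39

39


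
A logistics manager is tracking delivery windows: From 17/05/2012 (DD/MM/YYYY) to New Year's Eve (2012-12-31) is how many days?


Start: May 17, 2012
End: December 31, 2012
Days left in May: 14
June: 30
July: 31
August: 31
September: 30
... plus remaining months
Sum of remaining months: 214
Total: 14 + 214 = 228

228


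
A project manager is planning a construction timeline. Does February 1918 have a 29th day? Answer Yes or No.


Year: 1918
Divisible by 4? 1918 / 4 = 479.5 -> No
Not divisible by 4, so NOT a leap year

No


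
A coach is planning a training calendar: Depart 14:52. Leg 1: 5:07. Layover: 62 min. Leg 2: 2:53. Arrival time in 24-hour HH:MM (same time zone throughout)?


Depart: 14:52
Leg 1: +307 min -> 19:59
Layover: +62 min -> 21:01
Leg 2: +173 min -> 23:54
Total travel: 542 minutes = 9h 2m
Arrival: 23:54

23:54


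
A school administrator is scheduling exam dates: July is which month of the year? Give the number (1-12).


Calendar month order:
6. June
7. July <--
8. August
July is month number 7

7


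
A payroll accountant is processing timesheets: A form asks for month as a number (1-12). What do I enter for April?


Calendar month order:
3. March
4. April <--
5. May
April is month number 4

4


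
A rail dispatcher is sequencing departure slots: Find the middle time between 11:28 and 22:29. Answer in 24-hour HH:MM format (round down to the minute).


Start time: 11:28 = 688 minutes from midnight
End time: 22:29 = 1349 minutes from midnight
Sum: 688 + 1349 = 2037
Midpoint: 2037 / 2 = 1018 minutes
Convert: 1018 / 60 = 16 hours, 58 minutes
Result: 16:58

16:58


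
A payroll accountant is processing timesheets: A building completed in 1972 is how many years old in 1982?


Birth year: 1972
Current year: 1982
Age = current year - birth year
Age = 1982 - 1972 = 10

10


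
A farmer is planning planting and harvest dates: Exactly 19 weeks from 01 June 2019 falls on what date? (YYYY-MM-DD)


Start: 2019-06-01
Weeks to add: 19
Convert to days: 19 x 7 = 133 days
Add 133 days to 2019-06-01
Result: 2019-10-12

2019-10-12


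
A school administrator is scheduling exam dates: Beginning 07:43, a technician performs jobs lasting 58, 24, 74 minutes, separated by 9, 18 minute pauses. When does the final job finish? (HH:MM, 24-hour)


Start: 07:43 = 463 min from midnight
  after task 1 (58 min): 08:41
  after break (9 min): 08:50
  after task 2 (24 min): 09:14
  after break (18 min): 09:32
  after task 3 (74 min): 10:46
Total elapsed: 183 minutes
End time: 10:46

10:46


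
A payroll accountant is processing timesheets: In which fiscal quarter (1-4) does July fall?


Month: July (month 7)
Q1: January-March (months 1-3)
Q2: April-June (months 4-6)
Q3: July-September (months 7-9)
Q4: October-December (months 10-12)
Month 7 falls in Q3

3


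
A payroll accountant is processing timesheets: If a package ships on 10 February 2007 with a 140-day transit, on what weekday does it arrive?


Start: 2007-02-10 (Saturday)
Step 1 - find target date: add 140 days
  2007-02-10 + 140 days = 2007-06-30
Step 2 - day of week:
  140 mod 7 = 0
  Saturday + 0 days -> Saturday
Result: Saturday (2007-06-30)

Saturday


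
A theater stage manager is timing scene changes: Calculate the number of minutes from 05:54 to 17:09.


Start time: 05:54 = 354 minutes from midnight
End time: 17:09 = 1029 minutes from midnight
Difference: 1029 - 354 = 675 minutes
That is 11 hours and 15 minutes

675


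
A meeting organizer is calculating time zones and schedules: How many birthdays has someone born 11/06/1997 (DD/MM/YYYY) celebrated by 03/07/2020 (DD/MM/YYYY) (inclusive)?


Birth: 1997-06-11
Reference: 2020-07-03
Year difference: 2020 - 1997 = 23
Has birthday (06-11) occurred by 07-03? Yes
Age in full years: 23

23


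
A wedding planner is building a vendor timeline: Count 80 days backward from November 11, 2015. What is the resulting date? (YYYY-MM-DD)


Start: 2015-11-11
Subtracting 80 days
Days already passed in November: 11
After going back through November: 69 more days to subtract
October 2015: 31 days, 38 remaining
September 2015: 30 days, 8 remaining
August 2015 has 31 days, need 8
Result: 2015-08-23

2015-08-23


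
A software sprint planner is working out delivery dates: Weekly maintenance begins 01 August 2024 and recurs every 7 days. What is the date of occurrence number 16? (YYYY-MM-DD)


First occurrence: 2024-08-01 (occurrence 1)
Each occurrence is 7 days after the previous.
Occurrence 16 is 15 weeks after the first.
15 weeks = 105 days
2024-08-01 + 105 days = 2024-11-14

2024-11-14


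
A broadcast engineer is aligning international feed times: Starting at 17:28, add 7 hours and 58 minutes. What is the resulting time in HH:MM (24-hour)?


Start time: 17:28
Adding: 7 hours 58 minutes
Minutes: 28 + 58 = 86
Minute overflow: 86 >= 60, so carry 1 hour, minutes = 26
Hours: 17 + 7 + 1 = 25
Hour wraparound: 25 mod 24 = 1
Result: 01:26

01:26


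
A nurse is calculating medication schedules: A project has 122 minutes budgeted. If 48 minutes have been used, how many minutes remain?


Total budget: 122 minutes
Time used: 48 minutes
Remaining: 122 - 48 = 74 minutes
Percent used: 39.3%
Percent remaining: 60.7%

74


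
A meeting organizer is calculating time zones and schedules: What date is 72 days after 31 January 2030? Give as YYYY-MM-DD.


Start: 2030-01-31
Adding 72 days
Days remaining in January: 0
After January: 72 days still to add
February 2030: 28 days, 44 remaining
March 2030: 31 days, 13 remaining
April 2030 has 30 days, need 13
Result: 2030-04-13

2030-04-13


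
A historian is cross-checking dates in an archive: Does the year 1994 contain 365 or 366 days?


Year: 1994
Check leap year rules:
Divisible by 4? No
1994 is not a leap year
Days: 365

365


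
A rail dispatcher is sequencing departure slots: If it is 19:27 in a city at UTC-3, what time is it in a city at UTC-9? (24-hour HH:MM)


Local time: 19:27 at UTC-3 (offset -3h)
Target zone: UTC-9 (offset -9h)
Difference: -9 - (-3) = -6 hours
Calculation: 19 + (-6) = 13
Result: 13:27

13:27


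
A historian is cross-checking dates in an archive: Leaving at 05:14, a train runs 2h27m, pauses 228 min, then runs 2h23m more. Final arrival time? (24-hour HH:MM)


Depart: 05:14
Leg 1: +147 min -> 07:41
Layover: +228 min -> 11:29
Leg 2: +143 min -> 13:52
Total travel: 518 minutes = 8h 38m
Arrival: 13:52

13:52


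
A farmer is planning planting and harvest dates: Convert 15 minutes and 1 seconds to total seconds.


Minutes: 15
Extra seconds: 1
Seconds per minute: 60
Minutes to seconds: 15 x 60 = 900
Total: 900 + 1 = 901

901


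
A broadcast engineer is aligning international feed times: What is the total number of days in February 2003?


Month: February
Year: 2003
2003 is not a leap year
February has 28 days
Total: 28 days

28


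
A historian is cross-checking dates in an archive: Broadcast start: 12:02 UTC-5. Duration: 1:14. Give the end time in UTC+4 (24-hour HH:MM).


Start: 12:02 in UTC-5
Step 1 - add duration:
  minutes: 2 + 14 = 16
  hours: 12 + 1 + 0 = 13
  end in UTC-5: 13:16
Step 2 - convert UTC-5 -> UTC+4:
  offset difference: 4 - (-5) = 9 hours
  13 + (9) = 22 -> mod 24 = 22
Result: 22:16 in UTC+4

22:16
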